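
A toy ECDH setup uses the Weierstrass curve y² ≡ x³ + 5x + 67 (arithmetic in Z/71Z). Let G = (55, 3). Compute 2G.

tangent at (55, 3): λ = (3·55² + 5)/(2·3) ≡ 63/6. 6⁻¹ ≡ 12 (mod 71), so λ ≡ 63·12 ≡ 46.
  x = λ² - 55 - 55 = 2116 - 110 ≡ 18; y = λ·(55 - 18) - 3 ≡ 66. → (18, 66)

(18, 66)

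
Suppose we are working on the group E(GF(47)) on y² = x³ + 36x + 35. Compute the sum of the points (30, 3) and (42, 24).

(30, 3) + (42, 24). λ = (24 - 3)/(42 - 30) ≡ 21/12 mod 47. 12⁻¹ ≡ 4 (mod 47) since 12·4 = 48 ≡ 1, so λ ≡ 37.
  x = λ² - 30 - 42 = 1369 - 72 ≡ 28; y = λ·(30 - 28) - 3 ≡ 24. → (28, 24)

(28, 24)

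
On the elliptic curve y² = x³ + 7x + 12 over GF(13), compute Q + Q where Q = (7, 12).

tangent at (7, 12): λ = (3·7² + 7)/(2·12) ≡ 11/11. 11⁻¹ ≡ 6 (mod 13) since 11·6 = 66 ≡ 1, so λ ≡ 11·6 ≡ 1.
  x = λ² - 7 - 7 = 1 - 14 ≡ 0; y = λ·(7 - 0) - 12 ≡ 8. → (0, 8)

(0, 8)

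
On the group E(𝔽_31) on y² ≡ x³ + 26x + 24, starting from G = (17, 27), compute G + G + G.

Repeated addition: build up to 3G.
2G: tangent at (17, 27): λ = (3·17² + 26)/(2·27) ≡ 25/23. 23⁻¹ ≡ 27 (mod 31), so λ ≡ 25·27 ≡ 24.
  x = λ² - 17 - 17 = 576 - 34 ≡ 15; y = λ·(17 - 15) - 27 ≡ 21. → (15, 21)
3G: (15, 21) + (17, 27). λ = (27 - 21)/(17 - 15) ≡ 6/2 mod 31. 2⁻¹ ≡ 16 (mod 31) since 2·16 = 32 ≡ 1, so λ ≡ 3.
  x = λ² - 15 - 17 = 9 - 32 ≡ 8; y = λ·(15 - 8) - 21 ≡ 0. → (8, 0)

(8, 0)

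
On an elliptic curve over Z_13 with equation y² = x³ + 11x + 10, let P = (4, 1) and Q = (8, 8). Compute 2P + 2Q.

(4, 12)

First 2P:
Repeated addition: build up to 2P.
2P: tangent at (4, 1): λ = (3·4² + 11)/(2·1) ≡ 7/2. 2⁻¹ ≡ 7 (mod 13), so λ ≡ 7·7 ≡ 10.
  x = λ² - 4 - 4 = 100 - 8 ≡ 1; y = λ·(4 - 1) - 1 ≡ 3. → (1, 3)
2P = (1, 3).
Next 2Q:
Repeated addition: build up to 2Q.
2Q: tangent at (8, 8): λ = (3·8² + 11)/(2·8) ≡ 8/3. 3⁻¹ ≡ 9 (mod 13), so λ ≡ 8·9 ≡ 7.
  x = λ² - 8 - 8 = 49 - 16 ≡ 7; y = λ·(8 - 7) - 8 ≡ 12. → (7, 12)
2Q = (7, 12).
Finally 2P + 2Q:
(1, 3) + (7, 12). λ = (12 - 3)/(7 - 1) ≡ 9/6 mod 13. 6⁻¹ ≡ 11 (mod 13) since 6·11 = 66 ≡ 1, so λ ≡ 8.
  x = λ² - 1 - 7 = 64 - 8 ≡ 4; y = λ·(1 - 4) - 3 ≡ 12. → (4, 12)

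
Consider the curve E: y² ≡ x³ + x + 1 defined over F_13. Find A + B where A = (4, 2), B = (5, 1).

(4, 2) + (5, 1). λ = (1 - 2)/(5 - 4) ≡ 12/1 mod 13. 1⁻¹ ≡ 1 (mod 13), so λ ≡ 12.
  x = λ² - 4 - 5 = 144 - 9 ≡ 5; y = λ·(4 - 5) - 2 ≡ 12. → (5, 12)

(5, 12)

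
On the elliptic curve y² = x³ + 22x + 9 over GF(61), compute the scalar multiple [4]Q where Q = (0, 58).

Repeated addition: build up to 4Q.
2Q: tangent at (0, 58): λ = (3·0² + 22)/(2·58) ≡ 22/55. 55⁻¹ ≡ 10 (mod 61), so λ ≡ 22·10 ≡ 37.
  x = λ² - 0 - 0 = 1369 - 0 ≡ 27; y = λ·(0 - 27) - 58 ≡ 41. → (27, 41)
3Q: (27, 41) + (0, 58). λ = (58 - 41)/(0 - 27) ≡ 17/34 mod 61. 34⁻¹ ≡ 9 (mod 61) since 34·9 = 306 ≡ 1, so λ ≡ 31.
  x = λ² - 27 - 0 = 961 - 27 ≡ 19; y = λ·(27 - 19) - 41 ≡ 24. → (19, 24)
4Q: (19, 24) + (0, 58). λ = (58 - 24)/(0 - 19) ≡ 34/42 mod 61. 42⁻¹ ≡ 16 (mod 61) since 42·16 = 672 ≡ 1, so λ ≡ 56.
  x = λ² - 19 - 0 = 3136 - 19 ≡ 6; y = λ·(19 - 6) - 24 ≡ 33. → (6, 33)

(6, 33)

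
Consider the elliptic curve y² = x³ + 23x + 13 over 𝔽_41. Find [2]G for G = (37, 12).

tangent at (37, 12): λ = (3·37² + 23)/(2·12) ≡ 30/24. 24⁻¹ ≡ 12 (mod 41), so λ ≡ 30·12 ≡ 32.
  x = λ² - 37 - 37 = 1024 - 74 ≡ 7; y = λ·(37 - 7) - 12 ≡ 5. → (7, 5)

(7, 5)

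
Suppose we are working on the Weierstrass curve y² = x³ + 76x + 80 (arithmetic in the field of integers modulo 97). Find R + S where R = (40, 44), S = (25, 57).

(75, 51)

(40, 44) + (25, 57). λ = (57 - 44)/(25 - 40) ≡ 13/82 mod 97. 82⁻¹ ≡ 84 (mod 97) since 82·84 = 6888 ≡ 1, so λ ≡ 25.
  x = λ² - 40 - 25 = 625 - 65 ≡ 75; y = λ·(40 - 75) - 44 ≡ 51. → (75, 51)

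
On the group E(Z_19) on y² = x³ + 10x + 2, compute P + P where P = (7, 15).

(14, 6)

tangent at (7, 15): λ = (3·7² + 10)/(2·15) ≡ 5/11. 11⁻¹ ≡ 7 (mod 19) since 11·7 = 77 ≡ 1, so λ ≡ 5·7 ≡ 16.
  x = λ² - 7 - 7 = 256 - 14 ≡ 14; y = λ·(7 - 14) - 15 ≡ 6. → (14, 6)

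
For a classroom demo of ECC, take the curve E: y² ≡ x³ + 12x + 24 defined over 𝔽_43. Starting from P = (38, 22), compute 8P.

Double-and-add on 8 = (1000)₂. Start with P = (38, 22) for the leading 1-bit.
double: tangent at (38, 22): λ = (3·38² + 12)/(2·22) ≡ 1/1. 1⁻¹ ≡ 1 (mod 43) since 1·1 = 1 ≡ 1, so λ ≡ 1·1 ≡ 1.
  x = λ² - 38 - 38 = 1 - 76 ≡ 11; y = λ·(38 - 11) - 22 ≡ 5. → (11, 5)
double: tangent at (11, 5): λ = (3·11² + 12)/(2·5) ≡ 31/10. 10⁻¹ ≡ 13 (mod 43), so λ ≡ 31·13 ≡ 16.
  x = λ² - 11 - 11 = 256 - 22 ≡ 19; y = λ·(11 - 19) - 5 ≡ 39. → (19, 39)
double: tangent at (19, 39): λ = (3·19² + 12)/(2·39) ≡ 20/35. 35⁻¹ ≡ 16 (mod 43), so λ ≡ 20·16 ≡ 19.
  x = λ² - 19 - 19 = 361 - 38 ≡ 22; y = λ·(19 - 22) - 39 ≡ 33. → (22, 33)

(22, 33)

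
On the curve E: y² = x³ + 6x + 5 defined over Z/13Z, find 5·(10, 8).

(10, 5)

Write G = (10, 8).
Repeated addition: build up to 5G.
2G: tangent at (10, 8): λ = (3·10² + 6)/(2·8) ≡ 7/3. 3⁻¹ ≡ 9 (mod 13) since 3·9 = 27 ≡ 1, so λ ≡ 7·9 ≡ 11.
  x = λ² - 10 - 10 = 121 - 20 ≡ 10; y = λ·(10 - 10) - 8 ≡ 5. → (10, 5)
3G: (10, 5) + (10, 8): same x and y₁ ≡ -y₂, so the sum is the point at infinity.
4G: the point at infinity + (10, 8) = (10, 8) (identity).
5G: tangent at (10, 8): λ = (3·10² + 6)/(2·8) ≡ 7/3. 3⁻¹ ≡ 9 (mod 13), so λ ≡ 7·9 ≡ 11.
  x = λ² - 10 - 10 = 121 - 20 ≡ 10; y = λ·(10 - 10) - 8 ≡ 5. → (10, 5)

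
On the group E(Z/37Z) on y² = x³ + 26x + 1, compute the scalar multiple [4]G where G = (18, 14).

(28, 0)

Repeated addition: build up to 4G.
2G: tangent at (18, 14): λ = (3·18² + 26)/(2·14) ≡ 36/28. 28⁻¹ ≡ 4 (mod 37) since 28·4 = 112 ≡ 1, so λ ≡ 36·4 ≡ 33.
  x = λ² - 18 - 18 = 1089 - 36 ≡ 17; y = λ·(18 - 17) - 14 ≡ 19. → (17, 19)
3G: (17, 19) + (18, 14). λ = (14 - 19)/(18 - 17) ≡ 32/1 mod 37. 1⁻¹ ≡ 1 (mod 37) since 1·1 = 1 ≡ 1, so λ ≡ 32.
  x = λ² - 17 - 18 = 1024 - 35 ≡ 27; y = λ·(17 - 27) - 19 ≡ 31. → (27, 31)
4G: (27, 31) + (18, 14). λ = (14 - 31)/(18 - 27) ≡ 20/28 mod 37. 28⁻¹ ≡ 4 (mod 37) since 28·4 = 112 ≡ 1, so λ ≡ 6.
  x = λ² - 27 - 18 = 36 - 45 ≡ 28; y = λ·(27 - 28) - 31 ≡ 0. → (28, 0)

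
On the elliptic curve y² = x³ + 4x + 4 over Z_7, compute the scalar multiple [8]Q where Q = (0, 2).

(1, 3)

Double-and-add on 8 = (1000)₂. Start with Q = (0, 2) for the leading 1-bit.
double: tangent at (0, 2): λ = (3·0² + 4)/(2·2) ≡ 4/4. 4⁻¹ ≡ 2 (mod 7) since 4·2 = 8 ≡ 1, so λ ≡ 4·2 ≡ 1.
  x = λ² - 0 - 0 = 1 - 0 ≡ 1; y = λ·(0 - 1) - 2 ≡ 4. → (1, 4)
double: tangent at (1, 4): λ = (3·1² + 4)/(2·4) ≡ 0/1. 1⁻¹ ≡ 1 (mod 7), so λ ≡ 0·1 ≡ 0.
  x = λ² - 1 - 1 = 0 - 2 ≡ 5; y = λ·(1 - 5) - 4 ≡ 3. → (5, 3)
double: tangent at (5, 3): λ = (3·5² + 4)/(2·3) ≡ 2/6. 6⁻¹ ≡ 6 (mod 7), so λ ≡ 2·6 ≡ 5.
  x = λ² - 5 - 5 = 25 - 10 ≡ 1; y = λ·(5 - 1) - 3 ≡ 3. → (1, 3)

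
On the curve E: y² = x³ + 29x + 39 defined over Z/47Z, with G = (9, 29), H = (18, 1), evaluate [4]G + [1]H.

First 4G:
Repeated addition: build up to 4G.
2G: tangent at (9, 29): λ = (3·9² + 29)/(2·29) ≡ 37/11. 11⁻¹ ≡ 30 (mod 47) since 11·30 = 330 ≡ 1, so λ ≡ 37·30 ≡ 29.
  x = λ² - 9 - 9 = 841 - 18 ≡ 24; y = λ·(9 - 24) - 29 ≡ 6. → (24, 6)
3G: (24, 6) + (9, 29). λ = (29 - 6)/(9 - 24) ≡ 23/32 mod 47. 32⁻¹ ≡ 25 (mod 47) since 32·25 = 800 ≡ 1, so λ ≡ 11.
  x = λ² - 24 - 9 = 121 - 33 ≡ 41; y = λ·(24 - 41) - 6 ≡ 42. → (41, 42)
4G: (41, 42) + (9, 29). λ = (29 - 42)/(9 - 41) ≡ 34/15 mod 47. 15⁻¹ ≡ 22 (mod 47) since 15·22 = 330 ≡ 1, so λ ≡ 43.
  x = λ² - 41 - 9 = 1849 - 50 ≡ 13; y = λ·(41 - 13) - 42 ≡ 34. → (13, 34)
4G = (13, 34).
Finally 4G + H:
(13, 34) + (18, 1). λ = (1 - 34)/(18 - 13) ≡ 14/5 mod 47. 5⁻¹ ≡ 19 (mod 47), so λ ≡ 31.
  x = λ² - 13 - 18 = 961 - 31 ≡ 37; y = λ·(13 - 37) - 34 ≡ 21. → (37, 21)

(37, 21)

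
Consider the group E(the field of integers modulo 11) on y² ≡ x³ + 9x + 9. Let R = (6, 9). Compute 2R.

tangent at (6, 9): λ = (3·6² + 9)/(2·9) ≡ 7/7. 7⁻¹ ≡ 8 (mod 11), so λ ≡ 7·8 ≡ 1.
  x = λ² - 6 - 6 = 1 - 12 ≡ 0; y = λ·(6 - 0) - 9 ≡ 8. → (0, 8)

(0, 8)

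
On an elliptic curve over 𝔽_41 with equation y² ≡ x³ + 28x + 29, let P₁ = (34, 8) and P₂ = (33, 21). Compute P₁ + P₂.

(34, 8) + (33, 21). λ = (21 - 8)/(33 - 34) ≡ 13/40 mod 41. 40⁻¹ ≡ 40 (mod 41), so λ ≡ 28.
  x = λ² - 34 - 33 = 784 - 67 ≡ 20; y = λ·(34 - 20) - 8 ≡ 15. → (20, 15)

(20, 15)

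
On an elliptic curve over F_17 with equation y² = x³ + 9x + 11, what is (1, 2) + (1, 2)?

(7, 14)

tangent at (1, 2): λ = (3·1² + 9)/(2·2) ≡ 12/4. 4⁻¹ ≡ 13 (mod 17), so λ ≡ 12·13 ≡ 3.
  x = λ² - 1 - 1 = 9 - 2 ≡ 7; y = λ·(1 - 7) - 2 ≡ 14. → (7, 14)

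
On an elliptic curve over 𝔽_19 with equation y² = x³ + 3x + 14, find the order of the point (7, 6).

7

2P: tangent at (7, 6): λ = (3·7² + 3)/(2·6) ≡ 17/12. 12⁻¹ ≡ 8 (mod 19), so λ ≡ 17·8 ≡ 3.
  x = λ² - 7 - 7 = 9 - 14 ≡ 14; y = λ·(7 - 14) - 6 ≡ 11. → (14, 11)
3P: (14, 11) + (7, 6). λ = (6 - 11)/(7 - 14) ≡ 14/12 mod 19. 12⁻¹ ≡ 8 (mod 19) since 12·8 = 96 ≡ 1, so λ ≡ 17.
  x = λ² - 14 - 7 = 289 - 21 ≡ 2; y = λ·(14 - 2) - 11 ≡ 3. → (2, 3)
4P: (2, 3) + (7, 6). λ = (6 - 3)/(7 - 2) ≡ 3/5 mod 19. 5⁻¹ ≡ 4 (mod 19), so λ ≡ 12.
  x = λ² - 2 - 7 = 144 - 9 ≡ 2; y = λ·(2 - 2) - 3 ≡ 16. → (2, 16)
5P: (2, 16) + (7, 6). λ = (6 - 16)/(7 - 2) ≡ 9/5 mod 19. 5⁻¹ ≡ 4 (mod 19), so λ ≡ 17.
  x = λ² - 2 - 7 = 289 - 9 ≡ 14; y = λ·(2 - 14) - 16 ≡ 8. → (14, 8)
6P: (14, 8) + (7, 6). λ = (6 - 8)/(7 - 14) ≡ 17/12 mod 19. 12⁻¹ ≡ 8 (mod 19) since 12·8 = 96 ≡ 1, so λ ≡ 3.
  x = λ² - 14 - 7 = 9 - 21 ≡ 7; y = λ·(14 - 7) - 8 ≡ 13. → (7, 13)
7P: (7, 13) + (7, 6): same x and y₁ ≡ -y₂, so the sum is O.
7P = O, so the order is 7.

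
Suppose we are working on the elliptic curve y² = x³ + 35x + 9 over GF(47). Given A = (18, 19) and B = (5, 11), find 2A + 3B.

First 2A:
Repeated addition: build up to 2A.
2A: tangent at (18, 19): λ = (3·18² + 35)/(2·19) ≡ 20/38. 38⁻¹ ≡ 26 (mod 47), so λ ≡ 20·26 ≡ 3.
  x = λ² - 18 - 18 = 9 - 36 ≡ 20; y = λ·(18 - 20) - 19 ≡ 22. → (20, 22)
2A = (20, 22).
Next 3B:
Repeated addition: build up to 3B.
2B: tangent at (5, 11): λ = (3·5² + 35)/(2·11) ≡ 16/22. 22⁻¹ ≡ 15 (mod 47) since 22·15 = 330 ≡ 1, so λ ≡ 16·15 ≡ 5.
  x = λ² - 5 - 5 = 25 - 10 ≡ 15; y = λ·(5 - 15) - 11 ≡ 33. → (15, 33)
3B: (15, 33) + (5, 11). λ = (11 - 33)/(5 - 15) ≡ 25/37 mod 47. 37⁻¹ ≡ 14 (mod 47), so λ ≡ 21.
  x = λ² - 15 - 5 = 441 - 20 ≡ 45; y = λ·(15 - 45) - 33 ≡ 42. → (45, 42)
3B = (45, 42).
Finally 2A + 3B:
(20, 22) + (45, 42). λ = (42 - 22)/(45 - 20) ≡ 20/25 mod 47. 25⁻¹ ≡ 32 (mod 47) since 25·32 = 800 ≡ 1, so λ ≡ 29.
  x = λ² - 20 - 45 = 841 - 65 ≡ 24; y = λ·(20 - 24) - 22 ≡ 3. → (24, 3)

(24, 3)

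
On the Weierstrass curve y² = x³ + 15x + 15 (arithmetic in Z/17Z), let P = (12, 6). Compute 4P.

(10, 14)

Double-and-add on 4 = (100)₂. Start with P = (12, 6) for the leading 1-bit.
double: tangent at (12, 6): λ = (3·12² + 15)/(2·6) ≡ 5/12. 12⁻¹ ≡ 10 (mod 17) since 12·10 = 120 ≡ 1, so λ ≡ 5·10 ≡ 16.
  x = λ² - 12 - 12 = 256 - 24 ≡ 11; y = λ·(12 - 11) - 6 ≡ 10. → (11, 10)
double: tangent at (11, 10): λ = (3·11² + 15)/(2·10) ≡ 4/3. 3⁻¹ ≡ 6 (mod 17), so λ ≡ 4·6 ≡ 7.
  x = λ² - 11 - 11 = 49 - 22 ≡ 10; y = λ·(11 - 10) - 10 ≡ 14. → (10, 14)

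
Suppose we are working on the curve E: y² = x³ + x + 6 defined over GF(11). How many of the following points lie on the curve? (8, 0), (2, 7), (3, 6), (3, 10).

(8, 0): 0² ≡ 0, rhs ≡ 9 → off.
(2, 7): 7² ≡ 5, rhs ≡ 5 → on.
(3, 6): 6² ≡ 3, rhs ≡ 3 → on.
(3, 10): 10² ≡ 1, rhs ≡ 3 → off.

2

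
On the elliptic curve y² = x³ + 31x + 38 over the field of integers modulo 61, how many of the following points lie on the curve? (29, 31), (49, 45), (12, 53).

2

(29, 31): 31² ≡ 46, rhs ≡ 11 → off.
(49, 45): 45² ≡ 12, rhs ≡ 12 → on.
(12, 53): 53² ≡ 3, rhs ≡ 3 → on.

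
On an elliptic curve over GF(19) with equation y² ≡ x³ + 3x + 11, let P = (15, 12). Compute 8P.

Double-and-add on 8 = (1000)₂. Start with P = (15, 12) for the leading 1-bit.
double: tangent at (15, 12): λ = (3·15² + 3)/(2·12) ≡ 13/5. 5⁻¹ ≡ 4 (mod 19) since 5·4 = 20 ≡ 1, so λ ≡ 13·4 ≡ 14.
  x = λ² - 15 - 15 = 196 - 30 ≡ 14; y = λ·(15 - 14) - 12 ≡ 2. → (14, 2)
double: tangent at (14, 2): λ = (3·14² + 3)/(2·2) ≡ 2/4. 4⁻¹ ≡ 5 (mod 19) since 4·5 = 20 ≡ 1, so λ ≡ 2·5 ≡ 10.
  x = λ² - 14 - 14 = 100 - 28 ≡ 15; y = λ·(14 - 15) - 2 ≡ 7. → (15, 7)
double: tangent at (15, 7): λ = (3·15² + 3)/(2·7) ≡ 13/14. 14⁻¹ ≡ 15 (mod 19) since 14·15 = 210 ≡ 1, so λ ≡ 13·15 ≡ 5.
  x = λ² - 15 - 15 = 25 - 30 ≡ 14; y = λ·(15 - 14) - 7 ≡ 17. → (14, 17)

(14, 17)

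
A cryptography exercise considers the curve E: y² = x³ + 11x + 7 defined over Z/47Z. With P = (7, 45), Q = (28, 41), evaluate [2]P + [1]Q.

First 2P:
Repeated addition: build up to 2P.
2P: tangent at (7, 45): λ = (3·7² + 11)/(2·45) ≡ 17/43. 43⁻¹ ≡ 35 (mod 47), so λ ≡ 17·35 ≡ 31.
  x = λ² - 7 - 7 = 961 - 14 ≡ 7; y = λ·(7 - 7) - 45 ≡ 2. → (7, 2)
2P = (7, 2).
Finally 2P + Q:
(7, 2) + (28, 41). λ = (41 - 2)/(28 - 7) ≡ 39/21 mod 47. 21⁻¹ ≡ 9 (mod 47) since 21·9 = 189 ≡ 1, so λ ≡ 22.
  x = λ² - 7 - 28 = 484 - 35 ≡ 26; y = λ·(7 - 26) - 2 ≡ 3. → (26, 3)

(26, 3)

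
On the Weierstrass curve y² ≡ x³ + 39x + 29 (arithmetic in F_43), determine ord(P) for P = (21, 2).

10

2P: tangent at (21, 2): λ = (3·21² + 39)/(2·2) ≡ 29/4. 4⁻¹ ≡ 11 (mod 43) since 4·11 = 44 ≡ 1, so λ ≡ 29·11 ≡ 18.
  x = λ² - 21 - 21 = 324 - 42 ≡ 24; y = λ·(21 - 24) - 2 ≡ 30. → (24, 30)
3P: (24, 30) + (21, 2). λ = (2 - 30)/(21 - 24) ≡ 15/40 mod 43. 40⁻¹ ≡ 14 (mod 43), so λ ≡ 38.
  x = λ² - 24 - 21 = 1444 - 45 ≡ 23; y = λ·(24 - 23) - 30 ≡ 8. → (23, 8)
4P: (23, 8) + (21, 2). λ = (2 - 8)/(21 - 23) ≡ 37/41 mod 43. 41⁻¹ ≡ 21 (mod 43), so λ ≡ 3.
  x = λ² - 23 - 21 = 9 - 44 ≡ 8; y = λ·(23 - 8) - 8 ≡ 37. → (8, 37)
5P: (8, 37) + (21, 2). λ = (2 - 37)/(21 - 8) ≡ 8/13 mod 43. 13⁻¹ ≡ 10 (mod 43) since 13·10 = 130 ≡ 1, so λ ≡ 37.
  x = λ² - 8 - 21 = 1369 - 29 ≡ 7; y = λ·(8 - 7) - 37 ≡ 0. → (7, 0)
6P: (7, 0) + (21, 2). λ = (2 - 0)/(21 - 7) ≡ 2/14 mod 43. 14⁻¹ ≡ 40 (mod 43), so λ ≡ 37.
  x = λ² - 7 - 21 = 1369 - 28 ≡ 8; y = λ·(7 - 8) - 0 ≡ 6. → (8, 6)
7P: (8, 6) + (21, 2). λ = (2 - 6)/(21 - 8) ≡ 39/13 mod 43. 13⁻¹ ≡ 10 (mod 43) since 13·10 = 130 ≡ 1, so λ ≡ 3.
  x = λ² - 8 - 21 = 9 - 29 ≡ 23; y = λ·(8 - 23) - 6 ≡ 35. → (23, 35)
8P: (23, 35) + (21, 2). λ = (2 - 35)/(21 - 23) ≡ 10/41 mod 43. 41⁻¹ ≡ 21 (mod 43), so λ ≡ 38.
  x = λ² - 23 - 21 = 1444 - 44 ≡ 24; y = λ·(23 - 24) - 35 ≡ 13. → (24, 13)
9P: (24, 13) + (21, 2). λ = (2 - 13)/(21 - 24) ≡ 32/40 mod 43. 40⁻¹ ≡ 14 (mod 43) since 40·14 = 560 ≡ 1, so λ ≡ 18.
  x = λ² - 24 - 21 = 324 - 45 ≡ 21; y = λ·(24 - 21) - 13 ≡ 41. → (21, 41)
10P: (21, 41) + (21, 2): same x and y₁ ≡ -y₂, so the sum is 𝒪.
10P = 𝒪, so the order is 10.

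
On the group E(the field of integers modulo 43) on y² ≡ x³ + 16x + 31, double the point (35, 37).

(25, 19)

tangent at (35, 37): λ = (3·35² + 16)/(2·37) ≡ 36/31. 31⁻¹ ≡ 25 (mod 43), so λ ≡ 36·25 ≡ 40.
  x = λ² - 35 - 35 = 1600 - 70 ≡ 25; y = λ·(35 - 25) - 37 ≡ 19. → (25, 19)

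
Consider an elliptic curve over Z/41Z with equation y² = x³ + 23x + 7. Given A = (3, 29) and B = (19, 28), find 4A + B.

(9, 0)

First 4A:
Double-and-add on 4 = (100)₂. Start with A = (3, 29) for the leading 1-bit.
double: tangent at (3, 29): λ = (3·3² + 23)/(2·29) ≡ 9/17. 17⁻¹ ≡ 29 (mod 41), so λ ≡ 9·29 ≡ 15.
  x = λ² - 3 - 3 = 225 - 6 ≡ 14; y = λ·(3 - 14) - 29 ≡ 11. → (14, 11)
double: tangent at (14, 11): λ = (3·14² + 23)/(2·11) ≡ 37/22. 22⁻¹ ≡ 28 (mod 41) since 22·28 = 616 ≡ 1, so λ ≡ 37·28 ≡ 11.
  x = λ² - 14 - 14 = 121 - 28 ≡ 11; y = λ·(14 - 11) - 11 ≡ 22. → (11, 22)
4A = (11, 22).
Finally 4A + B:
(11, 22) + (19, 28). λ = (28 - 22)/(19 - 11) ≡ 6/8 mod 41. 8⁻¹ ≡ 36 (mod 41), so λ ≡ 11.
  x = λ² - 11 - 19 = 121 - 30 ≡ 9; y = λ·(11 - 9) - 22 ≡ 0. → (9, 0)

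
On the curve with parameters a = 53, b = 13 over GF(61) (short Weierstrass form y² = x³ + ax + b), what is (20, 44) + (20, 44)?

(24, 46)

tangent at (20, 44): λ = (3·20² + 53)/(2·44) ≡ 33/27. 27⁻¹ ≡ 52 (mod 61) since 27·52 = 1404 ≡ 1, so λ ≡ 33·52 ≡ 8.
  x = λ² - 20 - 20 = 64 - 40 ≡ 24; y = λ·(20 - 24) - 44 ≡ 46. → (24, 46)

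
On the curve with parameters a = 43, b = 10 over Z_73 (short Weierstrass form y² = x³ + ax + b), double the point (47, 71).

(20, 57)

tangent at (47, 71): λ = (3·47² + 43)/(2·71) ≡ 27/69. 69⁻¹ ≡ 18 (mod 73) since 69·18 = 1242 ≡ 1, so λ ≡ 27·18 ≡ 48.
  x = λ² - 47 - 47 = 2304 - 94 ≡ 20; y = λ·(47 - 20) - 71 ≡ 57. → (20, 57)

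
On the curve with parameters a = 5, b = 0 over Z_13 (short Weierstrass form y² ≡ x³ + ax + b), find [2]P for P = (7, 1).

tangent at (7, 1): λ = (3·7² + 5)/(2·1) ≡ 9/2. 2⁻¹ ≡ 7 (mod 13) since 2·7 = 14 ≡ 1, so λ ≡ 9·7 ≡ 11.
  x = λ² - 7 - 7 = 121 - 14 ≡ 3; y = λ·(7 - 3) - 1 ≡ 4. → (3, 4)

(3, 4)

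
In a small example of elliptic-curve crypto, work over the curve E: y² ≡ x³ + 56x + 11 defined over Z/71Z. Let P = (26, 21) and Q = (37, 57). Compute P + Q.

(68, 61)

(26, 21) + (37, 57). λ = (57 - 21)/(37 - 26) ≡ 36/11 mod 71. 11⁻¹ ≡ 13 (mod 71) since 11·13 = 143 ≡ 1, so λ ≡ 42.
  x = λ² - 26 - 37 = 1764 - 63 ≡ 68; y = λ·(26 - 68) - 21 ≡ 61. → (68, 61)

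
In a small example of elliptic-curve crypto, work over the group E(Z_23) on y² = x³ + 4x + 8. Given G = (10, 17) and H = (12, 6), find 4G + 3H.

(12, 6)

First 4G:
Double-and-add on 4 = (100)₂. Start with G = (10, 17) for the leading 1-bit.
double: tangent at (10, 17): λ = (3·10² + 4)/(2·17) ≡ 5/11. 11⁻¹ ≡ 21 (mod 23), so λ ≡ 5·21 ≡ 13.
  x = λ² - 10 - 10 = 169 - 20 ≡ 11; y = λ·(10 - 11) - 17 ≡ 16. → (11, 16)
double: tangent at (11, 16): λ = (3·11² + 4)/(2·16) ≡ 22/9. 9⁻¹ ≡ 18 (mod 23) since 9·18 = 162 ≡ 1, so λ ≡ 22·18 ≡ 5.
  x = λ² - 11 - 11 = 25 - 22 ≡ 3; y = λ·(11 - 3) - 16 ≡ 1. → (3, 1)
4G = (3, 1).
Next 3H:
Repeated addition: build up to 3H.
2H: tangent at (12, 6): λ = (3·12² + 4)/(2·6) ≡ 22/12. 12⁻¹ ≡ 2 (mod 23), so λ ≡ 22·2 ≡ 21.
  x = λ² - 12 - 12 = 441 - 24 ≡ 3; y = λ·(12 - 3) - 6 ≡ 22. → (3, 22)
3H: (3, 22) + (12, 6). λ = (6 - 22)/(12 - 3) ≡ 7/9 mod 23. 9⁻¹ ≡ 18 (mod 23), so λ ≡ 11.
  x = λ² - 3 - 12 = 121 - 15 ≡ 14; y = λ·(3 - 14) - 22 ≡ 18. → (14, 18)
3H = (14, 18).
Finally 4G + 3H:
(3, 1) + (14, 18). λ = (18 - 1)/(14 - 3) ≡ 17/11 mod 23. 11⁻¹ ≡ 21 (mod 23), so λ ≡ 12.
  x = λ² - 3 - 14 = 144 - 17 ≡ 12; y = λ·(3 - 12) - 1 ≡ 6. → (12, 6)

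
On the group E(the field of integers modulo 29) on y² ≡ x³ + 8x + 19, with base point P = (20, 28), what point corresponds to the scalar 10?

(17, 14)

Repeated addition: build up to 10P.
2P: tangent at (20, 28): λ = (3·20² + 8)/(2·28) ≡ 19/27. 27⁻¹ ≡ 14 (mod 29), so λ ≡ 19·14 ≡ 5.
  x = λ² - 20 - 20 = 25 - 40 ≡ 14; y = λ·(20 - 14) - 28 ≡ 2. → (14, 2)
3P: (14, 2) + (20, 28). λ = (28 - 2)/(20 - 14) ≡ 26/6 mod 29. 6⁻¹ ≡ 5 (mod 29), so λ ≡ 14.
  x = λ² - 14 - 20 = 196 - 34 ≡ 17; y = λ·(14 - 17) - 2 ≡ 14. → (17, 14)
4P: (17, 14) + (20, 28). λ = (28 - 14)/(20 - 17) ≡ 14/3 mod 29. 3⁻¹ ≡ 10 (mod 29) since 3·10 = 30 ≡ 1, so λ ≡ 24.
  x = λ² - 17 - 20 = 576 - 37 ≡ 17; y = λ·(17 - 17) - 14 ≡ 15. → (17, 15)
5P: (17, 15) + (20, 28). λ = (28 - 15)/(20 - 17) ≡ 13/3 mod 29. 3⁻¹ ≡ 10 (mod 29), so λ ≡ 14.
  x = λ² - 17 - 20 = 196 - 37 ≡ 14; y = λ·(17 - 14) - 15 ≡ 27. → (14, 27)
6P: (14, 27) + (20, 28). λ = (28 - 27)/(20 - 14) ≡ 1/6 mod 29. 6⁻¹ ≡ 5 (mod 29) since 6·5 = 30 ≡ 1, so λ ≡ 5.
  x = λ² - 14 - 20 = 25 - 34 ≡ 20; y = λ·(14 - 20) - 27 ≡ 1. → (20, 1)
7P: (20, 1) + (20, 28): same x and y₁ ≡ -y₂, so the sum is O.
8P: O + (20, 28) = (20, 28) (identity).
9P: tangent at (20, 28): λ = (3·20² + 8)/(2·28) ≡ 19/27. 27⁻¹ ≡ 14 (mod 29), so λ ≡ 19·14 ≡ 5.
  x = λ² - 20 - 20 = 25 - 40 ≡ 14; y = λ·(20 - 14) - 28 ≡ 2. → (14, 2)
10P: (14, 2) + (20, 28). λ = (28 - 2)/(20 - 14) ≡ 26/6 mod 29. 6⁻¹ ≡ 5 (mod 29) since 6·5 = 30 ≡ 1, so λ ≡ 14.
  x = λ² - 14 - 20 = 196 - 34 ≡ 17; y = λ·(14 - 17) - 2 ≡ 14. → (17, 14)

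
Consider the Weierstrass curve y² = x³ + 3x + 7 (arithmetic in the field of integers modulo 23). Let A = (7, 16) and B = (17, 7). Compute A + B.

(12, 0)

(7, 16) + (17, 7). λ = (7 - 16)/(17 - 7) ≡ 14/10 mod 23. 10⁻¹ ≡ 7 (mod 23) since 10·7 = 70 ≡ 1, so λ ≡ 6.
  x = λ² - 7 - 17 = 36 - 24 ≡ 12; y = λ·(7 - 12) - 16 ≡ 0. → (12, 0)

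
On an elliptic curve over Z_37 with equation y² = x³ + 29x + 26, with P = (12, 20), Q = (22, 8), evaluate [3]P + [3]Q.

First 3P:
Repeated addition: build up to 3P.
2P: tangent at (12, 20): λ = (3·12² + 29)/(2·20) ≡ 17/3. 3⁻¹ ≡ 25 (mod 37), so λ ≡ 17·25 ≡ 18.
  x = λ² - 12 - 12 = 324 - 24 ≡ 4; y = λ·(12 - 4) - 20 ≡ 13. → (4, 13)
3P: (4, 13) + (12, 20). λ = (20 - 13)/(12 - 4) ≡ 7/8 mod 37. 8⁻¹ ≡ 14 (mod 37), so λ ≡ 24.
  x = λ² - 4 - 12 = 576 - 16 ≡ 5; y = λ·(4 - 5) - 13 ≡ 0. → (5, 0)
3P = (5, 0).
Next 3Q:
Repeated addition: build up to 3Q.
2Q: tangent at (22, 8): λ = (3·22² + 29)/(2·8) ≡ 1/16. 16⁻¹ ≡ 7 (mod 37), so λ ≡ 1·7 ≡ 7.
  x = λ² - 22 - 22 = 49 - 44 ≡ 5; y = λ·(22 - 5) - 8 ≡ 0. → (5, 0)
3Q: (5, 0) + (22, 8). λ = (8 - 0)/(22 - 5) ≡ 8/17 mod 37. 17⁻¹ ≡ 24 (mod 37), so λ ≡ 7.
  x = λ² - 5 - 22 = 49 - 27 ≡ 22; y = λ·(5 - 22) - 0 ≡ 29. → (22, 29)
3Q = (22, 29).
Finally 3P + 3Q:
(5, 0) + (22, 29). λ = (29 - 0)/(22 - 5) ≡ 29/17 mod 37. 17⁻¹ ≡ 24 (mod 37), so λ ≡ 30.
  x = λ² - 5 - 22 = 900 - 27 ≡ 22; y = λ·(5 - 22) - 0 ≡ 8. → (22, 8)

(22, 8)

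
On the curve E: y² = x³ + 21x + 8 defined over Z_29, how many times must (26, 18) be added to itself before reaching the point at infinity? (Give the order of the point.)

2P: tangent at (26, 18): λ = (3·26² + 21)/(2·18) ≡ 19/7. 7⁻¹ ≡ 25 (mod 29), so λ ≡ 19·25 ≡ 11.
  x = λ² - 26 - 26 = 121 - 52 ≡ 11; y = λ·(26 - 11) - 18 ≡ 2. → (11, 2)
3P: (11, 2) + (26, 18). λ = (18 - 2)/(26 - 11) ≡ 16/15 mod 29. 15⁻¹ ≡ 2 (mod 29) since 15·2 = 30 ≡ 1, so λ ≡ 3.
  x = λ² - 11 - 26 = 9 - 37 ≡ 1; y = λ·(11 - 1) - 2 ≡ 28. → (1, 28)
4P: (1, 28) + (26, 18). λ = (18 - 28)/(26 - 1) ≡ 19/25 mod 29. 25⁻¹ ≡ 7 (mod 29), so λ ≡ 17.
  x = λ² - 1 - 26 = 289 - 27 ≡ 1; y = λ·(1 - 1) - 28 ≡ 1. → (1, 1)
5P: (1, 1) + (26, 18). λ = (18 - 1)/(26 - 1) ≡ 17/25 mod 29. 25⁻¹ ≡ 7 (mod 29), so λ ≡ 3.
  x = λ² - 1 - 26 = 9 - 27 ≡ 11; y = λ·(1 - 11) - 1 ≡ 27. → (11, 27)
6P: (11, 27) + (26, 18). λ = (18 - 27)/(26 - 11) ≡ 20/15 mod 29. 15⁻¹ ≡ 2 (mod 29), so λ ≡ 11.
  x = λ² - 11 - 26 = 121 - 37 ≡ 26; y = λ·(11 - 26) - 27 ≡ 11. → (26, 11)
7P: (26, 11) + (26, 18): same x and y₁ ≡ -y₂, so the sum is the point at infinity.
7P = the point at infinity, so the order is 7.

7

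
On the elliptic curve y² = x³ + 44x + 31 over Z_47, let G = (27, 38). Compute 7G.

(20, 34)

Repeated addition: build up to 7G.
2G: tangent at (27, 38): λ = (3·27² + 44)/(2·38) ≡ 22/29. 29⁻¹ ≡ 13 (mod 47) since 29·13 = 377 ≡ 1, so λ ≡ 22·13 ≡ 4.
  x = λ² - 27 - 27 = 16 - 54 ≡ 9; y = λ·(27 - 9) - 38 ≡ 34. → (9, 34)
3G: (9, 34) + (27, 38). λ = (38 - 34)/(27 - 9) ≡ 4/18 mod 47. 18⁻¹ ≡ 34 (mod 47), so λ ≡ 42.
  x = λ² - 9 - 27 = 1764 - 36 ≡ 36; y = λ·(9 - 36) - 34 ≡ 7. → (36, 7)
4G: (36, 7) + (27, 38). λ = (38 - 7)/(27 - 36) ≡ 31/38 mod 47. 38⁻¹ ≡ 26 (mod 47) since 38·26 = 988 ≡ 1, so λ ≡ 7.
  x = λ² - 36 - 27 = 49 - 63 ≡ 33; y = λ·(36 - 33) - 7 ≡ 14. → (33, 14)
5G: (33, 14) + (27, 38). λ = (38 - 14)/(27 - 33) ≡ 24/41 mod 47. 41⁻¹ ≡ 39 (mod 47) since 41·39 = 1599 ≡ 1, so λ ≡ 43.
  x = λ² - 33 - 27 = 1849 - 60 ≡ 3; y = λ·(33 - 3) - 14 ≡ 7. → (3, 7)
6G: (3, 7) + (27, 38). λ = (38 - 7)/(27 - 3) ≡ 31/24 mod 47. 24⁻¹ ≡ 2 (mod 47), so λ ≡ 15.
  x = λ² - 3 - 27 = 225 - 30 ≡ 7; y = λ·(3 - 7) - 7 ≡ 27. → (7, 27)
7G: (7, 27) + (27, 38). λ = (38 - 27)/(27 - 7) ≡ 11/20 mod 47. 20⁻¹ ≡ 40 (mod 47), so λ ≡ 17.
  x = λ² - 7 - 27 = 289 - 34 ≡ 20; y = λ·(7 - 20) - 27 ≡ 34. → (20, 34)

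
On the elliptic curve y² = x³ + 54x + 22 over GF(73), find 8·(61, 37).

(14, 23)

Write Q = (61, 37).
Repeated addition: build up to 8Q.
2Q: tangent at (61, 37): λ = (3·61² + 54)/(2·37) ≡ 48/1. 1⁻¹ ≡ 1 (mod 73), so λ ≡ 48·1 ≡ 48.
  x = λ² - 61 - 61 = 2304 - 122 ≡ 65; y = λ·(61 - 65) - 37 ≡ 63. → (65, 63)
3Q: (65, 63) + (61, 37). λ = (37 - 63)/(61 - 65) ≡ 47/69 mod 73. 69⁻¹ ≡ 18 (mod 73), so λ ≡ 43.
  x = λ² - 65 - 61 = 1849 - 126 ≡ 44; y = λ·(65 - 44) - 63 ≡ 37. → (44, 37)
4Q: (44, 37) + (61, 37). λ = (37 - 37)/(61 - 44) ≡ 0/17 mod 73. 17⁻¹ ≡ 43 (mod 73) since 17·43 = 731 ≡ 1, so λ ≡ 0.
  x = λ² - 44 - 61 = 0 - 105 ≡ 41; y = λ·(44 - 41) - 37 ≡ 36. → (41, 36)
5Q: (41, 36) + (61, 37). λ = (37 - 36)/(61 - 41) ≡ 1/20 mod 73. 20⁻¹ ≡ 11 (mod 73) since 20·11 = 220 ≡ 1, so λ ≡ 11.
  x = λ² - 41 - 61 = 121 - 102 ≡ 19; y = λ·(41 - 19) - 36 ≡ 60. → (19, 60)
6Q: (19, 60) + (61, 37). λ = (37 - 60)/(61 - 19) ≡ 50/42 mod 73. 42⁻¹ ≡ 40 (mod 73) since 42·40 = 1680 ≡ 1, so λ ≡ 29.
  x = λ² - 19 - 61 = 841 - 80 ≡ 31; y = λ·(19 - 31) - 60 ≡ 30. → (31, 30)
7Q: (31, 30) + (61, 37). λ = (37 - 30)/(61 - 31) ≡ 7/30 mod 73. 30⁻¹ ≡ 56 (mod 73), so λ ≡ 27.
  x = λ² - 31 - 61 = 729 - 92 ≡ 53; y = λ·(31 - 53) - 30 ≡ 33. → (53, 33)
8Q: (53, 33) + (61, 37). λ = (37 - 33)/(61 - 53) ≡ 4/8 mod 73. 8⁻¹ ≡ 64 (mod 73), so λ ≡ 37.
  x = λ² - 53 - 61 = 1369 - 114 ≡ 14; y = λ·(53 - 14) - 33 ≡ 23. → (14, 23)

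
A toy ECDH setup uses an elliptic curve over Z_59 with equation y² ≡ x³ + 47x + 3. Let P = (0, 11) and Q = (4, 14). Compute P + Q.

(15, 22)

(0, 11) + (4, 14). λ = (14 - 11)/(4 - 0) ≡ 3/4 mod 59. 4⁻¹ ≡ 15 (mod 59), so λ ≡ 45.
  x = λ² - 0 - 4 = 2025 - 4 ≡ 15; y = λ·(0 - 15) - 11 ≡ 22. → (15, 22)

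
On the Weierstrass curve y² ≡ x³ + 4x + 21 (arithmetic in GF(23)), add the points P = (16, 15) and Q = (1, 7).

(7, 22)

(16, 15) + (1, 7). λ = (7 - 15)/(1 - 16) ≡ 15/8 mod 23. 8⁻¹ ≡ 3 (mod 23) since 8·3 = 24 ≡ 1, so λ ≡ 22.
  x = λ² - 16 - 1 = 484 - 17 ≡ 7; y = λ·(16 - 7) - 15 ≡ 22. → (7, 22)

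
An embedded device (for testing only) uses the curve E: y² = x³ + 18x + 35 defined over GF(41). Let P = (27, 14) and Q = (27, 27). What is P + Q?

O

The two points share x = 27 and their y-coordinates satisfy 14 + 27 ≡ 0 (mod 41), so they are inverses. Their sum is the point at infinity.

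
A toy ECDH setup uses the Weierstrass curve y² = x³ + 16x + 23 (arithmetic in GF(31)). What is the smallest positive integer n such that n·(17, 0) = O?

2P: (17, 0) + (17, 0): same x and y₁ ≡ -y₂, so the sum is O.
2P = O, so the order is 2.

2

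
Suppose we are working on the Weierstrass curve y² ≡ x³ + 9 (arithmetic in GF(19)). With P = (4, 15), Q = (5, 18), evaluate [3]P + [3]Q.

First 3P:
Repeated addition: build up to 3P.
2P: tangent at (4, 15): λ = (3·4² + 0)/(2·15) ≡ 10/11. 11⁻¹ ≡ 7 (mod 19), so λ ≡ 10·7 ≡ 13.
  x = λ² - 4 - 4 = 169 - 8 ≡ 9; y = λ·(4 - 9) - 15 ≡ 15. → (9, 15)
3P: (9, 15) + (4, 15). λ = (15 - 15)/(4 - 9) ≡ 0/14 mod 19. 14⁻¹ ≡ 15 (mod 19), so λ ≡ 0.
  x = λ² - 9 - 4 = 0 - 13 ≡ 6; y = λ·(9 - 6) - 15 ≡ 4. → (6, 4)
3P = (6, 4).
Next 3Q:
Repeated addition: build up to 3Q.
2Q: tangent at (5, 18): λ = (3·5² + 0)/(2·18) ≡ 18/17. 17⁻¹ ≡ 9 (mod 19) since 17·9 = 153 ≡ 1, so λ ≡ 18·9 ≡ 10.
  x = λ² - 5 - 5 = 100 - 10 ≡ 14; y = λ·(5 - 14) - 18 ≡ 6. → (14, 6)
3Q: (14, 6) + (5, 18). λ = (18 - 6)/(5 - 14) ≡ 12/10 mod 19. 10⁻¹ ≡ 2 (mod 19), so λ ≡ 5.
  x = λ² - 14 - 5 = 25 - 19 ≡ 6; y = λ·(14 - 6) - 6 ≡ 15. → (6, 15)
3Q = (6, 15).
Finally 3P + 3Q:
(6, 4) + (6, 15): same x and y₁ ≡ -y₂, so the sum is ∞.

O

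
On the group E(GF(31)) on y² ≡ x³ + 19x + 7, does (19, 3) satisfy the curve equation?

no

y² = 3² ≡ 9; x³ + 19x + 7 = 7227 ≡ 4 (mod 31). 9 ≠ 4.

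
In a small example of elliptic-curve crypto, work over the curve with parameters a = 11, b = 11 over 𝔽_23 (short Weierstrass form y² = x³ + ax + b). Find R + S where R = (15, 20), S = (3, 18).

(15, 20) + (3, 18). λ = (18 - 20)/(3 - 15) ≡ 21/11 mod 23. 11⁻¹ ≡ 21 (mod 23), so λ ≡ 4.
  x = λ² - 15 - 3 = 16 - 18 ≡ 21; y = λ·(15 - 21) - 20 ≡ 2. → (21, 2)

(21, 2)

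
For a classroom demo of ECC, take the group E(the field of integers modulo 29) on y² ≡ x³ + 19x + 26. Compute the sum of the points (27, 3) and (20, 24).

(20, 5)

(27, 3) + (20, 24). λ = (24 - 3)/(20 - 27) ≡ 21/22 mod 29. 22⁻¹ ≡ 4 (mod 29), so λ ≡ 26.
  x = λ² - 27 - 20 = 676 - 47 ≡ 20; y = λ·(27 - 20) - 3 ≡ 5. → (20, 5)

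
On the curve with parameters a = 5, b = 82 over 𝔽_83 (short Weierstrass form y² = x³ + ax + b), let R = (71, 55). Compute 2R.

tangent at (71, 55): λ = (3·71² + 5)/(2·55) ≡ 22/27. 27⁻¹ ≡ 40 (mod 83), so λ ≡ 22·40 ≡ 50.
  x = λ² - 71 - 71 = 2500 - 142 ≡ 34; y = λ·(71 - 34) - 55 ≡ 52. → (34, 52)

(34, 52)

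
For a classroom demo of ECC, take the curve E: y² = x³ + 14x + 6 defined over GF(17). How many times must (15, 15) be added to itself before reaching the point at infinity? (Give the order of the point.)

7

2P: tangent at (15, 15): λ = (3·15² + 14)/(2·15) ≡ 9/13. 13⁻¹ ≡ 4 (mod 17), so λ ≡ 9·4 ≡ 2.
  x = λ² - 15 - 15 = 4 - 30 ≡ 8; y = λ·(15 - 8) - 15 ≡ 16. → (8, 16)
3P: (8, 16) + (15, 15). λ = (15 - 16)/(15 - 8) ≡ 16/7 mod 17. 7⁻¹ ≡ 5 (mod 17), so λ ≡ 12.
  x = λ² - 8 - 15 = 144 - 23 ≡ 2; y = λ·(8 - 2) - 16 ≡ 5. → (2, 5)
4P: (2, 5) + (15, 15). λ = (15 - 5)/(15 - 2) ≡ 10/13 mod 17. 13⁻¹ ≡ 4 (mod 17), so λ ≡ 6.
  x = λ² - 2 - 15 = 36 - 17 ≡ 2; y = λ·(2 - 2) - 5 ≡ 12. → (2, 12)
5P: (2, 12) + (15, 15). λ = (15 - 12)/(15 - 2) ≡ 3/13 mod 17. 13⁻¹ ≡ 4 (mod 17) since 13·4 = 52 ≡ 1, so λ ≡ 12.
  x = λ² - 2 - 15 = 144 - 17 ≡ 8; y = λ·(2 - 8) - 12 ≡ 1. → (8, 1)
6P: (8, 1) + (15, 15). λ = (15 - 1)/(15 - 8) ≡ 14/7 mod 17. 7⁻¹ ≡ 5 (mod 17), so λ ≡ 2.
  x = λ² - 8 - 15 = 4 - 23 ≡ 15; y = λ·(8 - 15) - 1 ≡ 2. → (15, 2)
7P: (15, 2) + (15, 15): same x and y₁ ≡ -y₂, so the sum is the point at infinity.
7P = the point at infinity, so the order is 7.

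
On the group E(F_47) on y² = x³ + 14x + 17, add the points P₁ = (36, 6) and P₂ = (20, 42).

(36, 6) + (20, 42). λ = (42 - 6)/(20 - 36) ≡ 36/31 mod 47. 31⁻¹ ≡ 44 (mod 47) since 31·44 = 1364 ≡ 1, so λ ≡ 33.
  x = λ² - 36 - 20 = 1089 - 56 ≡ 46; y = λ·(36 - 46) - 6 ≡ 40. → (46, 40)

(46, 40)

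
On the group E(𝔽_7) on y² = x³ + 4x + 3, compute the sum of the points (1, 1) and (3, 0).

(5, 1)

(1, 1) + (3, 0). λ = (0 - 1)/(3 - 1) ≡ 6/2 mod 7. 2⁻¹ ≡ 4 (mod 7) since 2·4 = 8 ≡ 1, so λ ≡ 3.
  x = λ² - 1 - 3 = 9 - 4 ≡ 5; y = λ·(1 - 5) - 1 ≡ 1. → (5, 1)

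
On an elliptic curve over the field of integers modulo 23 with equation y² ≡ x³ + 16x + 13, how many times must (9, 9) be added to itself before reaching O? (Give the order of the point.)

12

2P: tangent at (9, 9): λ = (3·9² + 16)/(2·9) ≡ 6/18. 18⁻¹ ≡ 9 (mod 23), so λ ≡ 6·9 ≡ 8.
  x = λ² - 9 - 9 = 64 - 18 ≡ 0; y = λ·(9 - 0) - 9 ≡ 17. → (0, 17)
3P: (0, 17) + (9, 9). λ = (9 - 17)/(9 - 0) ≡ 15/9 mod 23. 9⁻¹ ≡ 18 (mod 23), so λ ≡ 17.
  x = λ² - 0 - 9 = 289 - 9 ≡ 4; y = λ·(0 - 4) - 17 ≡ 7. → (4, 7)
4P: (4, 7) + (9, 9). λ = (9 - 7)/(9 - 4) ≡ 2/5 mod 23. 5⁻¹ ≡ 14 (mod 23), so λ ≡ 5.
  x = λ² - 4 - 9 = 25 - 13 ≡ 12; y = λ·(4 - 12) - 7 ≡ 22. → (12, 22)
5P: (12, 22) + (9, 9). λ = (9 - 22)/(9 - 12) ≡ 10/20 mod 23. 20⁻¹ ≡ 15 (mod 23) since 20·15 = 300 ≡ 1, so λ ≡ 12.
  x = λ² - 12 - 9 = 144 - 21 ≡ 8; y = λ·(12 - 8) - 22 ≡ 3. → (8, 3)
6P: (8, 3) + (9, 9). λ = (9 - 3)/(9 - 8) ≡ 6/1 mod 23. 1⁻¹ ≡ 1 (mod 23), so λ ≡ 6.
  x = λ² - 8 - 9 = 36 - 17 ≡ 19; y = λ·(8 - 19) - 3 ≡ 0. → (19, 0)
7P: (19, 0) + (9, 9). λ = (9 - 0)/(9 - 19) ≡ 9/13 mod 23. 13⁻¹ ≡ 16 (mod 23) since 13·16 = 208 ≡ 1, so λ ≡ 6.
  x = λ² - 19 - 9 = 36 - 28 ≡ 8; y = λ·(19 - 8) - 0 ≡ 20. → (8, 20)
8P: (8, 20) + (9, 9). λ = (9 - 20)/(9 - 8) ≡ 12/1 mod 23. 1⁻¹ ≡ 1 (mod 23), so λ ≡ 12.
  x = λ² - 8 - 9 = 144 - 17 ≡ 12; y = λ·(8 - 12) - 20 ≡ 1. → (12, 1)
9P: (12, 1) + (9, 9). λ = (9 - 1)/(9 - 12) ≡ 8/20 mod 23. 20⁻¹ ≡ 15 (mod 23), so λ ≡ 5.
  x = λ² - 12 - 9 = 25 - 21 ≡ 4; y = λ·(12 - 4) - 1 ≡ 16. → (4, 16)
10P: (4, 16) + (9, 9). λ = (9 - 16)/(9 - 4) ≡ 16/5 mod 23. 5⁻¹ ≡ 14 (mod 23), so λ ≡ 17.
  x = λ² - 4 - 9 = 289 - 13 ≡ 0; y = λ·(4 - 0) - 16 ≡ 6. → (0, 6)
11P: (0, 6) + (9, 9). λ = (9 - 6)/(9 - 0) ≡ 3/9 mod 23. 9⁻¹ ≡ 18 (mod 23) since 9·18 = 162 ≡ 1, so λ ≡ 8.
  x = λ² - 0 - 9 = 64 - 9 ≡ 9; y = λ·(0 - 9) - 6 ≡ 14. → (9, 14)
12P: (9, 14) + (9, 9): same x and y₁ ≡ -y₂, so the sum is O.
12P = O, so the order is 12.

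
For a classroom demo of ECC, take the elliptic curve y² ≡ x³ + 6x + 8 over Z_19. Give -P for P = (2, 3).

(2, 16)

-(2, 3) = (2, -3 mod 19) = (2, 16).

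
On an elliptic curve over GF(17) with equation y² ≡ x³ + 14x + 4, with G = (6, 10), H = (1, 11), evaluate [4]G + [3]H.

(9, 3)

First 4G:
Double-and-add on 4 = (100)₂. Start with G = (6, 10) for the leading 1-bit.
double: tangent at (6, 10): λ = (3·6² + 14)/(2·10) ≡ 3/3. 3⁻¹ ≡ 6 (mod 17), so λ ≡ 3·6 ≡ 1.
  x = λ² - 6 - 6 = 1 - 12 ≡ 6; y = λ·(6 - 6) - 10 ≡ 7. → (6, 7)
double: tangent at (6, 7): λ = (3·6² + 14)/(2·7) ≡ 3/14. 14⁻¹ ≡ 11 (mod 17) since 14·11 = 154 ≡ 1, so λ ≡ 3·11 ≡ 16.
  x = λ² - 6 - 6 = 256 - 12 ≡ 6; y = λ·(6 - 6) - 7 ≡ 10. → (6, 10)
4G = (6, 10).
Next 3H:
Repeated addition: build up to 3H.
2H: tangent at (1, 11): λ = (3·1² + 14)/(2·11) ≡ 0/5. 5⁻¹ ≡ 7 (mod 17), so λ ≡ 0·7 ≡ 0.
  x = λ² - 1 - 1 = 0 - 2 ≡ 15; y = λ·(1 - 15) - 11 ≡ 6. → (15, 6)
3H: (15, 6) + (1, 11). λ = (11 - 6)/(1 - 15) ≡ 5/3 mod 17. 3⁻¹ ≡ 6 (mod 17) since 3·6 = 18 ≡ 1, so λ ≡ 13.
  x = λ² - 15 - 1 = 169 - 16 ≡ 0; y = λ·(15 - 0) - 6 ≡ 2. → (0, 2)
3H = (0, 2).
Finally 4G + 3H:
(6, 10) + (0, 2). λ = (2 - 10)/(0 - 6) ≡ 9/11 mod 17. 11⁻¹ ≡ 14 (mod 17), so λ ≡ 7.
  x = λ² - 6 - 0 = 49 - 6 ≡ 9; y = λ·(6 - 9) - 10 ≡ 3. → (9, 3)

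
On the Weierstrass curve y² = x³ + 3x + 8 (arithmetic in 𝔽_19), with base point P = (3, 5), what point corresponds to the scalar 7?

(3, 5)

Repeated addition: build up to 7P.
2P: tangent at (3, 5): λ = (3·3² + 3)/(2·5) ≡ 11/10. 10⁻¹ ≡ 2 (mod 19) since 10·2 = 20 ≡ 1, so λ ≡ 11·2 ≡ 3.
  x = λ² - 3 - 3 = 9 - 6 ≡ 3; y = λ·(3 - 3) - 5 ≡ 14. → (3, 14)
3P: (3, 14) + (3, 5): same x and y₁ ≡ -y₂, so the sum is ∞.
4P: ∞ + (3, 5) = (3, 5) (identity).
5P: tangent at (3, 5): λ = (3·3² + 3)/(2·5) ≡ 11/10. 10⁻¹ ≡ 2 (mod 19) since 10·2 = 20 ≡ 1, so λ ≡ 11·2 ≡ 3.
  x = λ² - 3 - 3 = 9 - 6 ≡ 3; y = λ·(3 - 3) - 5 ≡ 14. → (3, 14)
6P: (3, 14) + (3, 5): same x and y₁ ≡ -y₂, so the sum is ∞.
7P: ∞ + (3, 5) = (3, 5) (identity).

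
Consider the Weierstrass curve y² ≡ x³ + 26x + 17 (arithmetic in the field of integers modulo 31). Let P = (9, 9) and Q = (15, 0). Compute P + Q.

(9, 9) + (15, 0). λ = (0 - 9)/(15 - 9) ≡ 22/6 mod 31. 6⁻¹ ≡ 26 (mod 31), so λ ≡ 14.
  x = λ² - 9 - 15 = 196 - 24 ≡ 17; y = λ·(9 - 17) - 9 ≡ 3. → (17, 3)

(17, 3)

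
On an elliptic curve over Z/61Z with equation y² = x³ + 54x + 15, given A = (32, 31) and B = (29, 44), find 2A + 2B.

(32, 30)

First 2A:
Repeated addition: build up to 2A.
2A: tangent at (32, 31): λ = (3·32² + 54)/(2·31) ≡ 15/1. 1⁻¹ ≡ 1 (mod 61), so λ ≡ 15·1 ≡ 15.
  x = λ² - 32 - 32 = 225 - 64 ≡ 39; y = λ·(32 - 39) - 31 ≡ 47. → (39, 47)
2A = (39, 47).
Next 2B:
Repeated addition: build up to 2B.
2B: tangent at (29, 44): λ = (3·29² + 54)/(2·44) ≡ 15/27. 27⁻¹ ≡ 52 (mod 61) since 27·52 = 1404 ≡ 1, so λ ≡ 15·52 ≡ 48.
  x = λ² - 29 - 29 = 2304 - 58 ≡ 50; y = λ·(29 - 50) - 44 ≡ 46. → (50, 46)
2B = (50, 46).
Finally 2A + 2B:
(39, 47) + (50, 46). λ = (46 - 47)/(50 - 39) ≡ 60/11 mod 61. 11⁻¹ ≡ 50 (mod 61), so λ ≡ 11.
  x = λ² - 39 - 50 = 121 - 89 ≡ 32; y = λ·(39 - 32) - 47 ≡ 30. → (32, 30)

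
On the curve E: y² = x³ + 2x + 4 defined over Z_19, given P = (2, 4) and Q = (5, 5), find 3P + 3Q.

First 3P:
Repeated addition: build up to 3P.
2P: tangent at (2, 4): λ = (3·2² + 2)/(2·4) ≡ 14/8. 8⁻¹ ≡ 12 (mod 19) since 8·12 = 96 ≡ 1, so λ ≡ 14·12 ≡ 16.
  x = λ² - 2 - 2 = 256 - 4 ≡ 5; y = λ·(2 - 5) - 4 ≡ 5. → (5, 5)
3P: (5, 5) + (2, 4). λ = (4 - 5)/(2 - 5) ≡ 18/16 mod 19. 16⁻¹ ≡ 6 (mod 19), so λ ≡ 13.
  x = λ² - 5 - 2 = 169 - 7 ≡ 10; y = λ·(5 - 10) - 5 ≡ 6. → (10, 6)
3P = (10, 6).
Next 3Q:
Repeated addition: build up to 3Q.
2Q: tangent at (5, 5): λ = (3·5² + 2)/(2·5) ≡ 1/10. 10⁻¹ ≡ 2 (mod 19) since 10·2 = 20 ≡ 1, so λ ≡ 1·2 ≡ 2.
  x = λ² - 5 - 5 = 4 - 10 ≡ 13; y = λ·(5 - 13) - 5 ≡ 17. → (13, 17)
3Q: (13, 17) + (5, 5). λ = (5 - 17)/(5 - 13) ≡ 7/11 mod 19. 11⁻¹ ≡ 7 (mod 19), so λ ≡ 11.
  x = λ² - 13 - 5 = 121 - 18 ≡ 8; y = λ·(13 - 8) - 17 ≡ 0. → (8, 0)
3Q = (8, 0).
Finally 3P + 3Q:
(10, 6) + (8, 0). λ = (0 - 6)/(8 - 10) ≡ 13/17 mod 19. 17⁻¹ ≡ 9 (mod 19), so λ ≡ 3.
  x = λ² - 10 - 8 = 9 - 18 ≡ 10; y = λ·(10 - 10) - 6 ≡ 13. → (10, 13)

(10, 13)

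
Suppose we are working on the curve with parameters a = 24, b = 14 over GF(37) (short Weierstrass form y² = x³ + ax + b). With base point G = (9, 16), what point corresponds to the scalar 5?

Repeated addition: build up to 5G.
2G: tangent at (9, 16): λ = (3·9² + 24)/(2·16) ≡ 8/32. 32⁻¹ ≡ 22 (mod 37), so λ ≡ 8·22 ≡ 28.
  x = λ² - 9 - 9 = 784 - 18 ≡ 26; y = λ·(9 - 26) - 16 ≡ 26. → (26, 26)
3G: (26, 26) + (9, 16). λ = (16 - 26)/(9 - 26) ≡ 27/20 mod 37. 20⁻¹ ≡ 13 (mod 37), so λ ≡ 18.
  x = λ² - 26 - 9 = 324 - 35 ≡ 30; y = λ·(26 - 30) - 26 ≡ 13. → (30, 13)
4G: (30, 13) + (9, 16). λ = (16 - 13)/(9 - 30) ≡ 3/16 mod 37. 16⁻¹ ≡ 7 (mod 37), so λ ≡ 21.
  x = λ² - 30 - 9 = 441 - 39 ≡ 32; y = λ·(30 - 32) - 13 ≡ 19. → (32, 19)
5G: (32, 19) + (9, 16). λ = (16 - 19)/(9 - 32) ≡ 34/14 mod 37. 14⁻¹ ≡ 8 (mod 37) since 14·8 = 112 ≡ 1, so λ ≡ 13.
  x = λ² - 32 - 9 = 169 - 41 ≡ 17; y = λ·(32 - 17) - 19 ≡ 28. → (17, 28)

(17, 28)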